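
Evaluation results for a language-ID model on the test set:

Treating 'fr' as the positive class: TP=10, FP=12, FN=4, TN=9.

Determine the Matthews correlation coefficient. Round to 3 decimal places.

0.145

MCC = (TP·TN − FP·FN) / √((TP+FP)(TP+FN)(TN+FP)(TN+FN))
Numerator = 10·9 − 12·4 = 42
Denominator = √(22·14·21·13) = √84084 = 289.9724
MCC = 42 / 289.9724 = 0.145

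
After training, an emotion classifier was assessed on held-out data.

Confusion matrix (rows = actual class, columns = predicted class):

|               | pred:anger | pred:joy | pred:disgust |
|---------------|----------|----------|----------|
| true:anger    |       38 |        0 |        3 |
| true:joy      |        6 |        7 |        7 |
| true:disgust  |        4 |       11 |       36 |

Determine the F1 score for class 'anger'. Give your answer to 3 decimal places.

Take TP from the diagonal, FP from the rest of the 'anger' prediction marginal, FN from the rest of the 'anger' actual marginal.
F1 score = 2·TP/(2·TP+FP+FN).
anger: TP=38, FP=6+4=10, FN=0+3=3 → 76/89 = 0.8539

0.854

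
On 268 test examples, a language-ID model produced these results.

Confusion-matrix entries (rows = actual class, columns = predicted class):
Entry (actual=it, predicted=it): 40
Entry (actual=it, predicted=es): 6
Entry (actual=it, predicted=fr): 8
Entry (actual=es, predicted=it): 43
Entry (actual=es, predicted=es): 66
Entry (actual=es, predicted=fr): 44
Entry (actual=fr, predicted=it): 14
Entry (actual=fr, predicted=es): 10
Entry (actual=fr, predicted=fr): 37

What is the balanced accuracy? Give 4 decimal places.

0.5929

Balanced accuracy = mean of per-class recall.
  it: recall = 40/54 = 0.74074
  es: recall = 66/153 = 0.43137
  fr: recall = 37/61 = 0.60656
Mean = (0.74074 + 0.43137 + 0.60656) / 3 = 0.5929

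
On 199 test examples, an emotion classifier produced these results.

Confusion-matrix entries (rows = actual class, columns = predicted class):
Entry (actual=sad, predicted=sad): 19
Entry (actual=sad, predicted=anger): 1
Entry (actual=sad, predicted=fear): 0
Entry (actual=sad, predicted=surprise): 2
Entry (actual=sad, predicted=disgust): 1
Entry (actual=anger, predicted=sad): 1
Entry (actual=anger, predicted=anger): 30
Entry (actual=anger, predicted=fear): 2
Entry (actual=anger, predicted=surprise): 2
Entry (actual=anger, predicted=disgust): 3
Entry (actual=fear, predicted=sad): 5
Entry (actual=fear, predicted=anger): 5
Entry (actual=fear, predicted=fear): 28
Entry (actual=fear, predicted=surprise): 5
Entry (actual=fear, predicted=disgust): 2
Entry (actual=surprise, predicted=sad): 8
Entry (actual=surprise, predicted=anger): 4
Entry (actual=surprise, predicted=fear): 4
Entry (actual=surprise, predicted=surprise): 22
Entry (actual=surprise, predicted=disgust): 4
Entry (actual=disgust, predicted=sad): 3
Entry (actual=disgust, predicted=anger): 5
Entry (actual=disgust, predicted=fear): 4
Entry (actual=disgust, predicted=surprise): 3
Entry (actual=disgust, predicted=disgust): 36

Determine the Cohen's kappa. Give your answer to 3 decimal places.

Observed agreement pₒ = trace/N = 135/199 = 0.6784
Expected agreement pₑ = Σ (rowᵢ·colᵢ)/N² = (23·36 + 38·45 + 45·38 + 42·34 + 51·46)/199² = 0.2026
κ = (pₒ − pₑ)/(1 − pₑ) = (0.6784 − 0.2026)/(1 − 0.2026) = 0.597

0.597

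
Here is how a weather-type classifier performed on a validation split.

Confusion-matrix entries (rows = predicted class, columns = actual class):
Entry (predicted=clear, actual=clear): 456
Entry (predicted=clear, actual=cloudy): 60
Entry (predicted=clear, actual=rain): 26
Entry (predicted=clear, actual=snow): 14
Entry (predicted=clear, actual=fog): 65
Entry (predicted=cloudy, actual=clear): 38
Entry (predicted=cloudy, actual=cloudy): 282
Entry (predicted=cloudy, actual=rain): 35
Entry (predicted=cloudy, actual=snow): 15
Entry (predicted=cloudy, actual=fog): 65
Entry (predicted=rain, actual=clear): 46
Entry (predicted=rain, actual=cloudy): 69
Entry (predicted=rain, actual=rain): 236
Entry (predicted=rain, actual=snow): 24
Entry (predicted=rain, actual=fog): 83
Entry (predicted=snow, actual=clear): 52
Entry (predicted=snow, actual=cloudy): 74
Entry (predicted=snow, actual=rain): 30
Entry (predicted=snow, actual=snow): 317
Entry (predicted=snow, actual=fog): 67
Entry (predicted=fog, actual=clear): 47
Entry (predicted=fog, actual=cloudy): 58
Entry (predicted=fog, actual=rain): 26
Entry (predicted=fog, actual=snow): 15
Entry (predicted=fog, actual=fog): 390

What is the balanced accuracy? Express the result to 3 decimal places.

0.661

Balanced accuracy = mean of per-class recall.
  clear: recall = 456/639 = 0.7136
  cloudy: recall = 282/543 = 0.5193
  rain: recall = 236/353 = 0.6686
  snow: recall = 317/385 = 0.8234
  fog: recall = 390/670 = 0.5821
Mean = (0.7136 + 0.5193 + 0.6686 + 0.8234 + 0.5821) / 5 = 0.661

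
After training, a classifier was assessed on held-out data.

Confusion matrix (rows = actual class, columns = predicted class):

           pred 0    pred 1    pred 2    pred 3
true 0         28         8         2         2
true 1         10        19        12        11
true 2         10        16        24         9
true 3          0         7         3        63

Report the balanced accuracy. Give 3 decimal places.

Balanced accuracy = mean of per-class recall.
  0: recall = 28/40 = 0.7000
  1: recall = 19/52 = 0.3654
  2: recall = 24/59 = 0.4068
  3: recall = 63/73 = 0.8630
Mean = (0.7000 + 0.3654 + 0.4068 + 0.8630) / 4 = 0.584

0.584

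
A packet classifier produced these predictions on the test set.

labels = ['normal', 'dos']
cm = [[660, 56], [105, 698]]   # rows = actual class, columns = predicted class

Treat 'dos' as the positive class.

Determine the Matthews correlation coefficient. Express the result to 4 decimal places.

0.7898

MCC = (TP·TN − FP·FN) / √((TP+FP)(TP+FN)(TN+FP)(TN+FN))
Numerator = 698·660 − 56·105 = 454800
Denominator = √(754·803·716·765) = √331635755880 = 575878.2474
MCC = 454800 / 575878.2474 = 0.7898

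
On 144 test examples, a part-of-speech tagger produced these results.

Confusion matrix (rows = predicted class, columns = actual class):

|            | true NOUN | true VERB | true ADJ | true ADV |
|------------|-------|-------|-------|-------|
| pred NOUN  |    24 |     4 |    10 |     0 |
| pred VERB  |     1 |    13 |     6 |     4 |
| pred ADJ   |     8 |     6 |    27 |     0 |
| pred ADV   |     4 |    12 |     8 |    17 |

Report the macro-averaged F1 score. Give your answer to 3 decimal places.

0.554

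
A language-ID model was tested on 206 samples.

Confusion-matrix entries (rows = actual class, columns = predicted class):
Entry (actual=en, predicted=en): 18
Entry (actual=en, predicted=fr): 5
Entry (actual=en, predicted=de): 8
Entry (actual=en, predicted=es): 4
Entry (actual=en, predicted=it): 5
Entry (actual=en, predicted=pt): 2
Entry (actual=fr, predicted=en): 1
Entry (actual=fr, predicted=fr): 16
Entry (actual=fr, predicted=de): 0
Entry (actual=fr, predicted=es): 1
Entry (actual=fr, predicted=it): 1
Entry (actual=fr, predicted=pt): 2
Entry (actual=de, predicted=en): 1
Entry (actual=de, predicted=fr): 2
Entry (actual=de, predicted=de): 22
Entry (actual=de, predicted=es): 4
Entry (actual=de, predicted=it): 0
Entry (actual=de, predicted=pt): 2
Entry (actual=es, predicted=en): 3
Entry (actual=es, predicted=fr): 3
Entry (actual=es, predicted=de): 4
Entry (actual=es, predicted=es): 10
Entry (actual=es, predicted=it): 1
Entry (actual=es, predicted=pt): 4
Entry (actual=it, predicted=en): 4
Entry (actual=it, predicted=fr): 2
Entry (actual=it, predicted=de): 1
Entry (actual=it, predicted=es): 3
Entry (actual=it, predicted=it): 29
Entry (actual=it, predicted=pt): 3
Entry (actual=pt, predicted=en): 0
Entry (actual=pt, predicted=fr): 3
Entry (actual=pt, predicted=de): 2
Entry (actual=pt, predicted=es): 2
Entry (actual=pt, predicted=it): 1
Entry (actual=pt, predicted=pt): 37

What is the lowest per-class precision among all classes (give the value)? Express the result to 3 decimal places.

0.417

Per-class precision (TP/(TP+FP)):
  en: TP=18, FP=1+1+3+4+0=9 → 18/27 = 0.6667
  fr: TP=16, FP=5+2+3+2+3=15 → 16/31 = 0.5161
  de: TP=22, FP=8+0+4+1+2=15 → 22/37 = 0.5946
  es: TP=10, FP=4+1+4+3+2=14 → 10/24 = 0.4167
  it: TP=29, FP=5+1+0+1+1=8 → 29/37 = 0.7838
  pt: TP=37, FP=2+2+2+4+3=13 → 37/50 = 0.7400
Lowest is class 'es' with precision = 0.417.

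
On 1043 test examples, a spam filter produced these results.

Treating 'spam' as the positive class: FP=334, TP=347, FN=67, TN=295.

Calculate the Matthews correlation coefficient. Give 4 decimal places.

MCC = (TP·TN − FP·FN) / √((TP+FP)(TP+FN)(TN+FP)(TN+FN))
Numerator = 347·295 − 334·67 = 79987
Denominator = √(681·414·629·362) = √64195807932 = 253368.9167
MCC = 79987 / 253368.9167 = 0.3157

0.3157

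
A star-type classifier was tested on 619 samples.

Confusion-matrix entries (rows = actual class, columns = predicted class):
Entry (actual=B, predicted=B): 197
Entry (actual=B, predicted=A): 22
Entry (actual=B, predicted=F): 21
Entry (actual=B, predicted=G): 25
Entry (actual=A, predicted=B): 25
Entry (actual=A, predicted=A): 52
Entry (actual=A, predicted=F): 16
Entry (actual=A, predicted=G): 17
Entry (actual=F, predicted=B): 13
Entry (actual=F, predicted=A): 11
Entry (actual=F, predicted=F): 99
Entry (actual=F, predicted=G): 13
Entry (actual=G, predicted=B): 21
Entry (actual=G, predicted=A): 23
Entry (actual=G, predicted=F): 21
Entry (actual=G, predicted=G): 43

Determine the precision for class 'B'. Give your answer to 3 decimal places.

0.770

Take TP from the diagonal, FP from the rest of the 'B' prediction marginal, FN from the rest of the 'B' actual marginal.
precision = TP/(TP+FP).
B: TP=197, FP=25+13+21=59 → 197/256 = 0.7695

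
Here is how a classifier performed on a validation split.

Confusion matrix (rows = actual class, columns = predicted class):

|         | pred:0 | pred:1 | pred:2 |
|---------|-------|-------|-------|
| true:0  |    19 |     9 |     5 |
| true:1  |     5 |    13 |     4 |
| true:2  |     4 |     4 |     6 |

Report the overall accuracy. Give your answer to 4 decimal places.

0.5507

Accuracy = trace / total = (19+13+6=38) / 69 = 38/69 = 0.5507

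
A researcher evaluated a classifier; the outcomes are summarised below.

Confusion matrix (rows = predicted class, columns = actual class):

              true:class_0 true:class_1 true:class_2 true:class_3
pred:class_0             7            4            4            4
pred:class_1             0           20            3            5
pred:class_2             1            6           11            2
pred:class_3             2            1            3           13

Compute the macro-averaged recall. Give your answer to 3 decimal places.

Per-class recall (TP/(TP+FN)):
  class_0: TP=7, FN=0+1+2=3 → 7/10 = 0.7000
  class_1: TP=20, FN=4+6+1=11 → 20/31 = 0.6452
  class_2: TP=11, FN=4+3+3=10 → 11/21 = 0.5238
  class_3: TP=13, FN=4+5+2=11 → 13/24 = 0.5417
Macro-recall = mean = (0.7000 + 0.6452 + 0.5238 + 0.5417) / 4 = 0.603

0.603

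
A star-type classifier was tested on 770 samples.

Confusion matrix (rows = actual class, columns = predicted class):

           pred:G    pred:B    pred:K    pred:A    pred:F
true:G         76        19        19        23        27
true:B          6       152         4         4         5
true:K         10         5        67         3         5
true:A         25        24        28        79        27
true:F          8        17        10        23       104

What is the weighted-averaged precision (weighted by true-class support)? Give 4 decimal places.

0.6187

Per-class precision (TP/(TP+FP)):
  G: TP=76, FP=6+10+25+8=49 → 76/125 = 0.60800
  B: TP=152, FP=19+5+24+17=65 → 152/217 = 0.70046
  K: TP=67, FP=19+4+28+10=61 → 67/128 = 0.52344
  A: TP=79, FP=23+4+3+23=53 → 79/132 = 0.59848
  F: TP=104, FP=27+5+5+27=64 → 104/168 = 0.61905
Weighted-precision = Σ (supportᵢ/N)·precisionᵢ with N=770: (164/770)·0.60800 + (171/770)·0.70046 + (90/770)·0.52344 + (183/770)·0.59848 + (162/770)·0.61905 = 0.6187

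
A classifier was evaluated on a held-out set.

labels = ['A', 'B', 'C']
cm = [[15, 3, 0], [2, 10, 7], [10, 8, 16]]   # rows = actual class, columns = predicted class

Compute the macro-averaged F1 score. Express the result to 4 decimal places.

Per-class F1 score (2·TP/(2·TP+FP+FN)):
  A: TP=15, FP=2+10=12, FN=3+0=3 → 30/45 = 0.66667
  B: TP=10, FP=3+8=11, FN=2+7=9 → 20/40 = 0.50000
  C: TP=16, FP=0+7=7, FN=10+8=18 → 32/57 = 0.56140
Macro-F1 score = mean = (0.66667 + 0.50000 + 0.56140) / 3 = 0.5760

0.5760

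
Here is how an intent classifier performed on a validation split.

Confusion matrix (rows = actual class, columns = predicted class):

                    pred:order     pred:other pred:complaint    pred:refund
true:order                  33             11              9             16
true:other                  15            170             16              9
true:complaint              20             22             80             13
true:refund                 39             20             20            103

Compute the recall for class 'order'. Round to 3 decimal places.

0.478

recall = TP/(TP+FN).
order: TP=33, FN=11+9+16=36 → 33/69 = 0.4783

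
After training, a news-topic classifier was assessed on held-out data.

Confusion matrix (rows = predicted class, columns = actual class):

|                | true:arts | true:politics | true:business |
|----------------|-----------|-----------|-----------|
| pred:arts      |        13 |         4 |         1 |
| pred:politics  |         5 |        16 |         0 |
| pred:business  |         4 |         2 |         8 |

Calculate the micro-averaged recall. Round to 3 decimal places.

0.698

Micro-averaging pools counts across classes: ΣTP=37, ΣFP=16, ΣFN=16.
Micro-recall = TP/(TP+FN) on pooled counts = 0.698 (equals overall accuracy in single-label multiclass).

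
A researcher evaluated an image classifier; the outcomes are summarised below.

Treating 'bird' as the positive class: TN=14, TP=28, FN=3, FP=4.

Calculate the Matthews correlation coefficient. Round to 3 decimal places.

0.690

MCC = (TP·TN − FP·FN) / √((TP+FP)(TP+FN)(TN+FP)(TN+FN))
Numerator = 28·14 − 4·3 = 380
Denominator = √(32·31·18·17) = √303552 = 550.9555
MCC = 380 / 550.9555 = 0.690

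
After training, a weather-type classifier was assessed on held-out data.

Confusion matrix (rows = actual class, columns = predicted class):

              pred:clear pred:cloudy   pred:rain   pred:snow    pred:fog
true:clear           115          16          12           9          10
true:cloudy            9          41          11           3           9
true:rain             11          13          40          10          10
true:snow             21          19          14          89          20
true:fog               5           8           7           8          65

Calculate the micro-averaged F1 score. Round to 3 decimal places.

0.609

Micro-averaging pools counts across classes: ΣTP=350, ΣFP=225, ΣFN=225.
Micro-F1 score = 2·TP/(2·TP+FP+FN) on pooled counts = 0.609 (equals overall accuracy in single-label multiclass).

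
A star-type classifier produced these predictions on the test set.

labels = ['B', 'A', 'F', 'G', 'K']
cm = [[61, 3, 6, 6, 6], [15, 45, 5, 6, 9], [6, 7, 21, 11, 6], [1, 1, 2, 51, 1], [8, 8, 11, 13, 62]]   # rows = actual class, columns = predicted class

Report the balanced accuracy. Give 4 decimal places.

0.6473

Balanced accuracy = mean of per-class recall.
  B: recall = 61/82 = 0.74390
  A: recall = 45/80 = 0.56250
  F: recall = 21/51 = 0.41176
  G: recall = 51/56 = 0.91071
  K: recall = 62/102 = 0.60784
Mean = (0.74390 + 0.56250 + 0.41176 + 0.91071 + 0.60784) / 5 = 0.6473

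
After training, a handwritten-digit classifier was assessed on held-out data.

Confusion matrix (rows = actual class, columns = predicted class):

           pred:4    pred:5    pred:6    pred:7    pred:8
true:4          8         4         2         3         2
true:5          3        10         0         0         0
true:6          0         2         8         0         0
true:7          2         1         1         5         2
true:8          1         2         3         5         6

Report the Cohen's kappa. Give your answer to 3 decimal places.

Observed agreement pₒ = trace/N = 37/70 = 0.5286
Expected agreement pₑ = Σ (rowᵢ·colᵢ)/N² = (19·14 + 13·19 + 10·14 + 11·13 + 17·10)/70² = 0.1971
κ = (pₒ − pₑ)/(1 − pₑ) = (0.5286 − 0.1971)/(1 − 0.1971) = 0.413

0.413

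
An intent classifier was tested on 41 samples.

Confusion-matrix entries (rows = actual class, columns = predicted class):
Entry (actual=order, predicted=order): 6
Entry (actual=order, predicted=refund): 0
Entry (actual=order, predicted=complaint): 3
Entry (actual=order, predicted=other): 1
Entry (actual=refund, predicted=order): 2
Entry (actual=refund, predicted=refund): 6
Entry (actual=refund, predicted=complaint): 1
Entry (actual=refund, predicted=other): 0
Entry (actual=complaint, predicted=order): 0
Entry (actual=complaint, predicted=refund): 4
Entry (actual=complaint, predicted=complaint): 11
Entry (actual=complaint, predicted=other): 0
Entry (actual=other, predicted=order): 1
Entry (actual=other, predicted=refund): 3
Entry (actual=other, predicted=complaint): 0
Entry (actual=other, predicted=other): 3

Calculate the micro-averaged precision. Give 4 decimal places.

Micro-averaging pools counts across classes: ΣTP=26, ΣFP=15, ΣFN=15.
Micro-precision = TP/(TP+FP) on pooled counts = 0.6341 (equals overall accuracy in single-label multiclass).

0.6341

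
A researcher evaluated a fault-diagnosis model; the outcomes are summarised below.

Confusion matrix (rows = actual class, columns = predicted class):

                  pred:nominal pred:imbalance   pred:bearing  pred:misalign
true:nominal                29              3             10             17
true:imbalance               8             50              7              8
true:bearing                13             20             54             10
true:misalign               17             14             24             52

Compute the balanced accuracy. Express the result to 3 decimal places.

Balanced accuracy = mean of per-class recall.
  nominal: recall = 29/59 = 0.4915
  imbalance: recall = 50/73 = 0.6849
  bearing: recall = 54/97 = 0.5567
  misalign: recall = 52/107 = 0.4860
Mean = (0.4915 + 0.6849 + 0.5567 + 0.4860) / 4 = 0.555

0.555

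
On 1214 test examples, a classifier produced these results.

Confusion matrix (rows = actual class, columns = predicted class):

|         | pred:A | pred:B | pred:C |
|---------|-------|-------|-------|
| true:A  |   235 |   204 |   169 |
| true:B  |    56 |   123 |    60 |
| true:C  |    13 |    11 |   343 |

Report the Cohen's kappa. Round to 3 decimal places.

0.376

Observed agreement pₒ = trace/N = 701/1214 = 0.5774
Expected agreement pₑ = Σ (rowᵢ·colᵢ)/N² = (608·304 + 239·338 + 367·572)/1214² = 0.3227
κ = (pₒ − pₑ)/(1 − pₑ) = (0.5774 − 0.3227)/(1 − 0.3227) = 0.376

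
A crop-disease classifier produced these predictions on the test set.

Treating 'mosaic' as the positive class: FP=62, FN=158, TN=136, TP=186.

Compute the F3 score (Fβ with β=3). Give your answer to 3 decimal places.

Fβ = (1+β²)·TP / ((1+β²)·TP + β²·FN + FP), with β²=9
= 10·186 / (10·186 + 9·158 + 62) = 0.556

0.556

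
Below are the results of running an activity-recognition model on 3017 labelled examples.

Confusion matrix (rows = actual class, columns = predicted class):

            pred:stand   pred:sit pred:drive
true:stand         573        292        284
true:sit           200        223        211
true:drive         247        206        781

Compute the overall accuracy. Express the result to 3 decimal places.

0.523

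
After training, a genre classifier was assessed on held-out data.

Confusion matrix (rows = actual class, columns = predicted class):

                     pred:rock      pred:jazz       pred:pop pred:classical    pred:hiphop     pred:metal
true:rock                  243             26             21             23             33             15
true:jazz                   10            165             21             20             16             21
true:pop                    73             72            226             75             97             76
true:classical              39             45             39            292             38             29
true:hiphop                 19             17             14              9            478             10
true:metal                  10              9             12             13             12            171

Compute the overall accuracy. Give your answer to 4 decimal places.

0.6328

Accuracy = trace / total = (243+165+226+292+478+171=1575) / 2489 = 1575/2489 = 0.6328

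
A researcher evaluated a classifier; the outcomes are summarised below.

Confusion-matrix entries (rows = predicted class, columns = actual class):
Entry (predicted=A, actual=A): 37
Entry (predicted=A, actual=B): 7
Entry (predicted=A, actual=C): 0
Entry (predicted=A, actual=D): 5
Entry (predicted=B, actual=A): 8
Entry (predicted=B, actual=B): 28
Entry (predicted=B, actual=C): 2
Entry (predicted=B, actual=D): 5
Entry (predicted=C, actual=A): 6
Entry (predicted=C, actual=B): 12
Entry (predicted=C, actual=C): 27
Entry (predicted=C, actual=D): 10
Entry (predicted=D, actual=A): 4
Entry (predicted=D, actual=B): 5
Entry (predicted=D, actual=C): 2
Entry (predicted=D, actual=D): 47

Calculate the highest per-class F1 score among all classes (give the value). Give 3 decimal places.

Per-class F1 score (2·TP/(2·TP+FP+FN)):
  A: TP=37, FP=7+0+5=12, FN=8+6+4=18 → 74/104 = 0.7115
  B: TP=28, FP=8+2+5=15, FN=7+12+5=24 → 56/95 = 0.5895
  C: TP=27, FP=6+12+10=28, FN=0+2+2=4 → 54/86 = 0.6279
  D: TP=47, FP=4+5+2=11, FN=5+5+10=20 → 94/125 = 0.7520
Highest is class 'D' with F1 score = 0.752.

0.752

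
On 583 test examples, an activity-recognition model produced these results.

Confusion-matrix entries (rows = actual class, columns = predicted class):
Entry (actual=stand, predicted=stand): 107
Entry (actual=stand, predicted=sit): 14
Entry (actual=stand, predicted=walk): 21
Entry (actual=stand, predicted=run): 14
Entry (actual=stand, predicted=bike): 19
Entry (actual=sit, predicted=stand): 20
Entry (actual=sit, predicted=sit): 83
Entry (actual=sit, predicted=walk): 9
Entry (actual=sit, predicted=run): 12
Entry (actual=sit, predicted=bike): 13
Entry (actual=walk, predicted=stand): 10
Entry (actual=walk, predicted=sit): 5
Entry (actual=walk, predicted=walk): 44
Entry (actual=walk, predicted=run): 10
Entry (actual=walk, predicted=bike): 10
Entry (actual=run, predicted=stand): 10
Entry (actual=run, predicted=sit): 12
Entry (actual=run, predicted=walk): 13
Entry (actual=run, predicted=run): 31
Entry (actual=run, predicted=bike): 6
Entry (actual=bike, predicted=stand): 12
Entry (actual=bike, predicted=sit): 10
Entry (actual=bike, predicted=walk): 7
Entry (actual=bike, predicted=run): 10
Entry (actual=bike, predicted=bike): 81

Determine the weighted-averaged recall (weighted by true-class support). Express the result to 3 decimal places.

0.593

Per-class recall (TP/(TP+FN)):
  stand: TP=107, FN=14+21+14+19=68 → 107/175 = 0.6114
  sit: TP=83, FN=20+9+12+13=54 → 83/137 = 0.6058
  walk: TP=44, FN=10+5+10+10=35 → 44/79 = 0.5570
  run: TP=31, FN=10+12+13+6=41 → 31/72 = 0.4306
  bike: TP=81, FN=12+10+7+10=39 → 81/120 = 0.6750
Weighted-recall = Σ (supportᵢ/N)·recallᵢ with N=583: (175/583)·0.6114 + (137/583)·0.6058 + (79/583)·0.5570 + (72/583)·0.4306 + (120/583)·0.6750 = 0.593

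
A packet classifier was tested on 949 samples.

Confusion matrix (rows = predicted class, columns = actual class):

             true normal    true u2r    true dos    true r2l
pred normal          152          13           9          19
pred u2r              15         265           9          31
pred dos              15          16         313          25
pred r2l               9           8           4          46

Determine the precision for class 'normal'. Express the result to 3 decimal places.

0.788

Take TP from the diagonal, FP from the rest of the 'normal' prediction marginal, FN from the rest of the 'normal' actual marginal.
precision = TP/(TP+FP).
normal: TP=152, FP=13+9+19=41 → 152/193 = 0.7876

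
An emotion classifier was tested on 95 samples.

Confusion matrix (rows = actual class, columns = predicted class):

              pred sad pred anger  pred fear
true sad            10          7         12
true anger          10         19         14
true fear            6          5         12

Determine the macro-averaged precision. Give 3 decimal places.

0.438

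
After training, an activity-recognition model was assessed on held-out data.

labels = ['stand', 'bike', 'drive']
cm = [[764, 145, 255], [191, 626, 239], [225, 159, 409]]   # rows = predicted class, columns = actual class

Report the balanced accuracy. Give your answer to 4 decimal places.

0.5912

Balanced accuracy = mean of per-class recall.
  stand: recall = 764/1180 = 0.64746
  bike: recall = 626/930 = 0.67312
  drive: recall = 409/903 = 0.45293
Mean = (0.64746 + 0.67312 + 0.45293) / 3 = 0.5912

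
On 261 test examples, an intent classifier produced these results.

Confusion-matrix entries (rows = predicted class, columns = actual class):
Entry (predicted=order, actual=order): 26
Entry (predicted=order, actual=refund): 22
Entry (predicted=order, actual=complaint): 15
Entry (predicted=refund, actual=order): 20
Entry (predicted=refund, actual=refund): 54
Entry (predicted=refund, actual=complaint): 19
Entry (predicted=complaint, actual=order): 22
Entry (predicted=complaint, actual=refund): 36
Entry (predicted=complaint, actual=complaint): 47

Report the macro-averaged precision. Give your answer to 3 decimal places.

Per-class precision (TP/(TP+FP)):
  order: TP=26, FP=22+15=37 → 26/63 = 0.4127
  refund: TP=54, FP=20+19=39 → 54/93 = 0.5806
  complaint: TP=47, FP=22+36=58 → 47/105 = 0.4476
Macro-precision = mean = (0.4127 + 0.5806 + 0.4476) / 3 = 0.480

0.480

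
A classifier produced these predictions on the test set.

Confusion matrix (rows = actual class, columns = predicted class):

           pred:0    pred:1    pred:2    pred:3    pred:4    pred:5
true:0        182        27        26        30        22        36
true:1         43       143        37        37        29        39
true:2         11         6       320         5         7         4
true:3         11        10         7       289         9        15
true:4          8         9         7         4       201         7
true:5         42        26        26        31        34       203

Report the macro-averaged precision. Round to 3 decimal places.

0.680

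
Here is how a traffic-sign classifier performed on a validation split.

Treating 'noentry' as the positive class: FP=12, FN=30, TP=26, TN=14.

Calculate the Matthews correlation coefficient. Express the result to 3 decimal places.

0.003

MCC = (TP·TN − FP·FN) / √((TP+FP)(TP+FN)(TN+FP)(TN+FN))
Numerator = 26·14 − 12·30 = 4
Denominator = √(38·56·26·44) = √2434432 = 1560.2666
MCC = 4 / 1560.2666 = 0.003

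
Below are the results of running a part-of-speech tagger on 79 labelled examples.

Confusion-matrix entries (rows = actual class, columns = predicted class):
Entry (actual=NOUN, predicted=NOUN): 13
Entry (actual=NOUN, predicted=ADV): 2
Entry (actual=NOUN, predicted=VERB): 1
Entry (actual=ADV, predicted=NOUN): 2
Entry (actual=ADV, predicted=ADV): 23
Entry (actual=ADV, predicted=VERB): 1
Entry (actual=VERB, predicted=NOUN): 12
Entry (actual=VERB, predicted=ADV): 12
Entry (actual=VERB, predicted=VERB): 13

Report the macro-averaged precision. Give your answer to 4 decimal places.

0.6566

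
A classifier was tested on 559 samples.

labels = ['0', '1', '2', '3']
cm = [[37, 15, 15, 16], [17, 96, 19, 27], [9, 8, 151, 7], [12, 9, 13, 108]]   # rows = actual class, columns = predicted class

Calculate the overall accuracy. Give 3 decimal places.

0.701

Accuracy = trace / total = (37+96+151+108=392) / 559 = 392/559 = 0.701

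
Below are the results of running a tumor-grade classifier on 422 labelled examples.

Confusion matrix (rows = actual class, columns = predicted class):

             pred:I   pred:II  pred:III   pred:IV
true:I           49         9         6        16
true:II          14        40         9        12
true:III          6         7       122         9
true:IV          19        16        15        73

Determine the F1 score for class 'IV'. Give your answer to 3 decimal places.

0.627

F1 score = 2·TP/(2·TP+FP+FN).
IV: TP=73, FP=16+12+9=37, FN=19+16+15=50 → 146/233 = 0.6266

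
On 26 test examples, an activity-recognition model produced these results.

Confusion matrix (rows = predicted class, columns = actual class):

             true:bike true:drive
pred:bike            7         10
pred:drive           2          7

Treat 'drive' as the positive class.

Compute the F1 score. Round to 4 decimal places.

Precision = TP/(TP+FP) = 7/9 = 0.7778
Recall = TP/(TP+FN) = 7/17 = 0.4118
F1 = 2·TP/(2·TP+FP+FN) = 14/26 = 0.5385

0.5385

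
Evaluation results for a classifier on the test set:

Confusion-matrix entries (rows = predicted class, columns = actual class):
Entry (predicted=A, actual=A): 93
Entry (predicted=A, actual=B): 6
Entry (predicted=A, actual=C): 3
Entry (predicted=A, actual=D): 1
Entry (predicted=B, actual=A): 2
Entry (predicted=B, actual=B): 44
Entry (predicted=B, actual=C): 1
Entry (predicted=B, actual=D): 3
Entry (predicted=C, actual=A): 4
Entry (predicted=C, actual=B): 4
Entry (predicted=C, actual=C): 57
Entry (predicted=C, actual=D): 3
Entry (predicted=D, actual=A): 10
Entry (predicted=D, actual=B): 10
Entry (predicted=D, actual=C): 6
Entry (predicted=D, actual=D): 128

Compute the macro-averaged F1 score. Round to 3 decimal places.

Per-class F1 score (2·TP/(2·TP+FP+FN)):
  A: TP=93, FP=6+3+1=10, FN=2+4+10=16 → 186/212 = 0.8774
  B: TP=44, FP=2+1+3=6, FN=6+4+10=20 → 88/114 = 0.7719
  C: TP=57, FP=4+4+3=11, FN=3+1+6=10 → 114/135 = 0.8444
  D: TP=128, FP=10+10+6=26, FN=1+3+3=7 → 256/289 = 0.8858
Macro-F1 score = mean = (0.8774 + 0.7719 + 0.8444 + 0.8858) / 4 = 0.845

0.845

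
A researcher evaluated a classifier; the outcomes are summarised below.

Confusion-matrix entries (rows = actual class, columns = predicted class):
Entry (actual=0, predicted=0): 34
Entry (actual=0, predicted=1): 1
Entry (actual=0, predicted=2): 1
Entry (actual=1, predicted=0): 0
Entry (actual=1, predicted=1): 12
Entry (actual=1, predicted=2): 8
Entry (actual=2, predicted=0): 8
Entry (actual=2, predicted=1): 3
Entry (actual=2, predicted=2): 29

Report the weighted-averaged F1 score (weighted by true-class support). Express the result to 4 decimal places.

0.7756

Per-class F1 score (2·TP/(2·TP+FP+FN)):
  0: TP=34, FP=0+8=8, FN=1+1=2 → 68/78 = 0.87179
  1: TP=12, FP=1+3=4, FN=0+8=8 → 24/36 = 0.66667
  2: TP=29, FP=1+8=9, FN=8+3=11 → 58/78 = 0.74359
Weighted-F1 score = Σ (supportᵢ/N)·F1 scoreᵢ with N=96: (36/96)·0.87179 + (20/96)·0.66667 + (40/96)·0.74359 = 0.7756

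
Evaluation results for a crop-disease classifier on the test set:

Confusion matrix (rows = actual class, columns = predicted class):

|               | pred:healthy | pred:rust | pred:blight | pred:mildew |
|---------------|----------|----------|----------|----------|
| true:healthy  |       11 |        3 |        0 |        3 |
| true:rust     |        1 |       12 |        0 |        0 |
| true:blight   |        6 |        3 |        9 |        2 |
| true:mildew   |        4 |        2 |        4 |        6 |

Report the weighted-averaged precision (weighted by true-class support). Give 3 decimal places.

0.589

Per-class precision (TP/(TP+FP)):
  healthy: TP=11, FP=1+6+4=11 → 11/22 = 0.5000
  rust: TP=12, FP=3+3+2=8 → 12/20 = 0.6000
  blight: TP=9, FP=0+0+4=4 → 9/13 = 0.6923
  mildew: TP=6, FP=3+0+2=5 → 6/11 = 0.5455
Weighted-precision = Σ (supportᵢ/N)·precisionᵢ with N=66: (17/66)·0.5000 + (13/66)·0.6000 + (20/66)·0.6923 + (16/66)·0.5455 = 0.589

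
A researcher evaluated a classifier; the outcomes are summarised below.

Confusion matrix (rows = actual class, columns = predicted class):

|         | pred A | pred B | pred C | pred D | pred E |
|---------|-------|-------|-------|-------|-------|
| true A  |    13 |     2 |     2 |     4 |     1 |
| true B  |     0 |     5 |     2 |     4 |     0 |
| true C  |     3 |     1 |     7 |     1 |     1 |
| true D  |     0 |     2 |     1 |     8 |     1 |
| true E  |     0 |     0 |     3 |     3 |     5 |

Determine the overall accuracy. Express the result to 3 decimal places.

0.551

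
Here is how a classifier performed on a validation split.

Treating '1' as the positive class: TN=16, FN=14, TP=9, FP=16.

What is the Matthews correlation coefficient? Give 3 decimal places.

-0.108

MCC = (TP·TN − FP·FN) / √((TP+FP)(TP+FN)(TN+FP)(TN+FN))
Numerator = 9·16 − 16·14 = -80
Denominator = √(25·23·32·30) = √552000 = 742.9670
MCC = -80 / 742.9670 = -0.108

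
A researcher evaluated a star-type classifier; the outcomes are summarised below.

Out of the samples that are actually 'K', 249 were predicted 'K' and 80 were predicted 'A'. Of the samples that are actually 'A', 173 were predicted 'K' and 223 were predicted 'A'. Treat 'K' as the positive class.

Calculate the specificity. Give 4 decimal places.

Specificity = TN/(TN+FP) = 223/(223+173) = 0.5631

0.5631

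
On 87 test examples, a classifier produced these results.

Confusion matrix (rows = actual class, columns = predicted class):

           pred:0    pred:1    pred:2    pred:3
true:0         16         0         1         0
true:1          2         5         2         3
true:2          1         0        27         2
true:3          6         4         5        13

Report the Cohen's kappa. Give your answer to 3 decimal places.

Observed agreement pₒ = trace/N = 61/87 = 0.7011
Expected agreement pₑ = Σ (rowᵢ·colᵢ)/N² = (17·25 + 12·9 + 30·35 + 28·18)/87² = 0.2757
κ = (pₒ − pₑ)/(1 − pₑ) = (0.7011 − 0.2757)/(1 − 0.2757) = 0.587

0.587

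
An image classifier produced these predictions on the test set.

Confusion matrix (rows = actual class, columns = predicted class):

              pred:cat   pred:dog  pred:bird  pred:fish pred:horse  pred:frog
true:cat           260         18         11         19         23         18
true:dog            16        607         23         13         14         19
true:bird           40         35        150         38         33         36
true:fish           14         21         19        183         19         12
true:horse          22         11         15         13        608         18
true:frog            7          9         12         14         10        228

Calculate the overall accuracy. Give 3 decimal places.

Accuracy = trace / total = (260+607+150+183+608+228=2036) / 2608 = 2036/2608 = 0.781

0.781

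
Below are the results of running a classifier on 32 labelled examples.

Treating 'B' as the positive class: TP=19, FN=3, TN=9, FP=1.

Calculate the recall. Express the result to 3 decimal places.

0.864

Recall = TP/(TP+FN) = 19/(19+3) = 19/22 = 0.864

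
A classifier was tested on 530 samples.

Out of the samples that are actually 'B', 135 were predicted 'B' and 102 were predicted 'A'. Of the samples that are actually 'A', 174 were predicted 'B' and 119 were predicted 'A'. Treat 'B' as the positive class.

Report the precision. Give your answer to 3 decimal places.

Precision = TP/(TP+FP) = 135/(135+174) = 135/309 = 0.437

0.437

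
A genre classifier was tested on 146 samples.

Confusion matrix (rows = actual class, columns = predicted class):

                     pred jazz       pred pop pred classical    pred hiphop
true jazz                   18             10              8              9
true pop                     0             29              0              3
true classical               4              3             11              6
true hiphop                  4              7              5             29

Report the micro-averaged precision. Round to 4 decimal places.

0.5959

Micro-averaging pools counts across classes: ΣTP=87, ΣFP=59, ΣFN=59.
Micro-precision = TP/(TP+FP) on pooled counts = 0.5959 (equals overall accuracy in single-label multiclass).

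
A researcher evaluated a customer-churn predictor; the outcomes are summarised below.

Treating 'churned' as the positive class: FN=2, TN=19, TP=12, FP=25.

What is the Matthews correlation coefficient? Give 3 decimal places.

MCC = (TP·TN − FP·FN) / √((TP+FP)(TP+FN)(TN+FP)(TN+FN))
Numerator = 12·19 − 25·2 = 178
Denominator = √(37·14·44·21) = √478632 = 691.8323
MCC = 178 / 691.8323 = 0.257

0.257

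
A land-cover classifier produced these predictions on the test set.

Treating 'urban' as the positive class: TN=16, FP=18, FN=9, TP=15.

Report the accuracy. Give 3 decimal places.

0.534

Accuracy = (TP+TN)/N = (15+16)/58 = 0.534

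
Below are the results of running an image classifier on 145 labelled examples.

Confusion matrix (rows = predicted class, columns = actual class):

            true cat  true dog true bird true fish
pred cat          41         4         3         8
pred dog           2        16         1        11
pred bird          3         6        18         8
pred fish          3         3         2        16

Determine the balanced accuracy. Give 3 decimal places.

0.628

Balanced accuracy = mean of per-class recall.
  cat: recall = 41/49 = 0.8367
  dog: recall = 16/29 = 0.5517
  bird: recall = 18/24 = 0.7500
  fish: recall = 16/43 = 0.3721
Mean = (0.8367 + 0.5517 + 0.7500 + 0.3721) / 4 = 0.628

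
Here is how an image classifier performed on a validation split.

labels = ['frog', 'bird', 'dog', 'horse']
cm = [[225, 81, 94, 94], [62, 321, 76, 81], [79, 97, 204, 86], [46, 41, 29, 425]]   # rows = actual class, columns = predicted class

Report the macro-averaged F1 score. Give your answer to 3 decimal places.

0.563

Per-class F1 score (2·TP/(2·TP+FP+FN)):
  frog: TP=225, FP=62+79+46=187, FN=81+94+94=269 → 450/906 = 0.4967
  bird: TP=321, FP=81+97+41=219, FN=62+76+81=219 → 642/1080 = 0.5944
  dog: TP=204, FP=94+76+29=199, FN=79+97+86=262 → 408/869 = 0.4695
  horse: TP=425, FP=94+81+86=261, FN=46+41+29=116 → 850/1227 = 0.6927
Macro-F1 score = mean = (0.4967 + 0.5944 + 0.4695 + 0.6927) / 4 = 0.563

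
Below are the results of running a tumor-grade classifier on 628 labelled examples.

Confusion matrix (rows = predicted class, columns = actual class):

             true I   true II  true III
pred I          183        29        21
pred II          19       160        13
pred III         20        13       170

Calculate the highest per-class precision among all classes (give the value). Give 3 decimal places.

Per-class precision (TP/(TP+FP)):
  I: TP=183, FP=29+21=50 → 183/233 = 0.7854
  II: TP=160, FP=19+13=32 → 160/192 = 0.8333
  III: TP=170, FP=20+13=33 → 170/203 = 0.8374
Highest is class 'III' with precision = 0.837.

0.837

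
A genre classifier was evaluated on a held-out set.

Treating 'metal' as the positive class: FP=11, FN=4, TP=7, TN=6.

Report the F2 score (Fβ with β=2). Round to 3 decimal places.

0.565

Fβ = (1+β²)·TP / ((1+β²)·TP + β²·FN + FP), with β²=4
= 5·7 / (5·7 + 4·4 + 11) = 0.565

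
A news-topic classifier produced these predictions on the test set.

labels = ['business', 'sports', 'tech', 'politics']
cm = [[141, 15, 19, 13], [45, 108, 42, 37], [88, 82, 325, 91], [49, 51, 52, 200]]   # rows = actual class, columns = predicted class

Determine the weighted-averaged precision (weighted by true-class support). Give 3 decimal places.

0.605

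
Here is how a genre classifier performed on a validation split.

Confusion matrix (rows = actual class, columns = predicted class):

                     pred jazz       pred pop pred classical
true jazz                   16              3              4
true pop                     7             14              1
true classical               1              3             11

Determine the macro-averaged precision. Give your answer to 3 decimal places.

Per-class precision (TP/(TP+FP)):
  jazz: TP=16, FP=7+1=8 → 16/24 = 0.6667
  pop: TP=14, FP=3+3=6 → 14/20 = 0.7000
  classical: TP=11, FP=4+1=5 → 11/16 = 0.6875
Macro-precision = mean = (0.6667 + 0.7000 + 0.6875) / 3 = 0.685

0.685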